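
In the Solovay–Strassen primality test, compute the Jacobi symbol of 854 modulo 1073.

Factor out 2: 854 = 2·427. Since 1073 ≡ 1 (mod 8), (2 / 1073) = +1. Now have (427 / 1073).
1073 ≡ 1 (mod 4), so quadratic reciprocity gives (427 / 1073) = (1073 / 427). Reduce: 1073 ≡ 219 (mod 427). Now have (219 / 427).
Both 219 ≡ 3 and 427 ≡ 3 (mod 4), so reciprocity gives (219 / 427) = -(427 / 219). Reduce: 427 ≡ 208 (mod 219). Now have -(208 / 219).
Factor out 2: 208 = 2^4·13. Since 219 ≡ 3 (mod 8), (2 / 219) = -1, and (2 / 219)^4 = +1. Now have -(13 / 219).
13 ≡ 1 (mod 4), so quadratic reciprocity gives (13 / 219) = (219 / 13). Reduce: 219 ≡ 11 (mod 13). Now have -(11 / 13).
13 ≡ 1 (mod 4), so quadratic reciprocity gives (11 / 13) = (13 / 11). Reduce: 13 ≡ 2 (mod 11). Now have -(2 / 11).
Factor out 2: 2 = 2. Since 11 ≡ 3 (mod 8), (2 / 11) = -1. Now have (1 / 11).
(1 / 11) = 1. Collecting the sign factors: 1.

1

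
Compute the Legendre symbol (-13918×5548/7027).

By multiplicativity, (-13918·5548/7027) = (-13918/7027)·(5548/7027).
First factor (-13918/7027):
Reduce the numerator: -13918 ≡ 136 (mod 7027), so (-13918/7027) = (136/7027).
Factor out 2: 136 = 2^3·17. Since 7027 ≡ 3 (mod 8), (2/7027) = -1, and (2/7027)^3 = -1. Now have -(17/7027).
17 ≡ 1 (mod 4), so quadratic reciprocity gives (17/7027) = (7027/17). Reduce: 7027 ≡ 6 (mod 17). Now have -(6/17).
Factor out 2: 6 = 2·3. Since 17 ≡ 1 (mod 8), (2/17) = +1. Now have -(3/17).
17 ≡ 1 (mod 4), so quadratic reciprocity gives (3/17) = (17/3). Reduce: 17 ≡ 2 (mod 3). Now have -(2/3).
Factor out 2: 2 = 2. Since 3 ≡ 3 (mod 8), (2/3) = -1. Now have (1/3).
(1/3) = 1. Collecting the sign factors: 1.
Second factor (5548/7027):
Factor out 2: 5548 = 2^2·1387. Since 7027 ≡ 3 (mod 8), (2/7027) = -1, and (2/7027)^2 = +1. Now have (1387/7027).
Both 1387 ≡ 3 and 7027 ≡ 3 (mod 4), so reciprocity gives (1387/7027) = -(7027/1387). Reduce: 7027 ≡ 92 (mod 1387). Now have -(92/1387).
Factor out 2: 92 = 2^2·23. Since 1387 ≡ 3 (mod 8), (2/1387) = -1, and (2/1387)^2 = +1. Now have -(23/1387).
Both 23 ≡ 3 and 1387 ≡ 3 (mod 4), so reciprocity gives (23/1387) = -(1387/23). Reduce: 1387 ≡ 7 (mod 23). Now have (7/23).
Both 7 ≡ 3 and 23 ≡ 3 (mod 4), so reciprocity gives (7/23) = -(23/7). Reduce: 23 ≡ 2 (mod 7). Now have -(2/7).
Factor out 2: 2 = 2. Since 7 ≡ 7 (mod 8), (2/7) = +1. Now have -(1/7).
(1/7) = 1. Collecting the sign factors: -1.
Product: (1)·(-1) = -1.

-1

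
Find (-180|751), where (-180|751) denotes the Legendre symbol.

-1

Reduce the numerator: -180 ≡ 571 (mod 751), so (-180|751) = (571|751).
Both 571 ≡ 3 and 751 ≡ 3 (mod 4), so reciprocity gives (571|751) = -(751|571). Reduce: 751 ≡ 180 (mod 571). Now have -(180|571).
Factor out 2: 180 = 2^2·45. Since 571 ≡ 3 (mod 8), (2|571) = -1, and (2|571)^2 = +1. Now have -(45|571).
45 ≡ 1 (mod 4), so quadratic reciprocity gives (45|571) = (571|45). Reduce: 571 ≡ 31 (mod 45). Now have -(31|45).
45 ≡ 1 (mod 4), so quadratic reciprocity gives (31|45) = (45|31). Reduce: 45 ≡ 14 (mod 31). Now have -(14|31).
Factor out 2: 14 = 2·7. Since 31 ≡ 7 (mod 8), (2|31) = +1. Now have -(7|31).
Both 7 ≡ 3 and 31 ≡ 3 (mod 4), so reciprocity gives (7|31) = -(31|7). Reduce: 31 ≡ 3 (mod 7). Now have (3|7).
Both 3 ≡ 3 and 7 ≡ 3 (mod 4), so reciprocity gives (3|7) = -(7|3). Reduce: 7 ≡ 1 (mod 3). Now have -(1|3).
(1|3) = 1. Collecting the sign factors: -1.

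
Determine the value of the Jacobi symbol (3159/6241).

1

6241 ≡ 1 (mod 4), so quadratic reciprocity gives (3159/6241) = (6241/3159). Reduce: 6241 ≡ 3082 (mod 3159). Now have (3082/3159).
Factor out 2: 3082 = 2·1541. Since 3159 ≡ 7 (mod 8), (2/3159) = +1. Now have (1541/3159).
1541 ≡ 1 (mod 4), so quadratic reciprocity gives (1541/3159) = (3159/1541). Reduce: 3159 ≡ 77 (mod 1541). Now have (77/1541).
77 ≡ 1 (mod 4), so quadratic reciprocity gives (77/1541) = (1541/77). Reduce: 1541 ≡ 1 (mod 77). Now have (1/77).
(1/77) = 1. Collecting the sign factors: 1.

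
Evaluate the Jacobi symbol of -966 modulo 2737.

Reduce the numerator: -966 ≡ 1771 (mod 2737), so (-966 / 2737) = (1771 / 2737).
2737 ≡ 1 (mod 4), so quadratic reciprocity gives (1771 / 2737) = (2737 / 1771). Reduce: 2737 ≡ 966 (mod 1771). Now have (966 / 1771).
Factor out 2: 966 = 2·483. Since 1771 ≡ 3 (mod 8), (2 / 1771) = -1. Now have -(483 / 1771).
Both 483 ≡ 3 and 1771 ≡ 3 (mod 4), so reciprocity gives (483 / 1771) = -(1771 / 483). Reduce: 1771 ≡ 322 (mod 483). Now have (322 / 483).
Factor out 2: 322 = 2·161. Since 483 ≡ 3 (mod 8), (2 / 483) = -1. Now have -(161 / 483).
161 ≡ 1 (mod 4), so quadratic reciprocity gives (161 / 483) = (483 / 161). Reduce: 483 ≡ 0 (mod 161). Now have -(0 / 161).
The numerator is now 0 with denominator 161 > 1: the symbol is 0.

0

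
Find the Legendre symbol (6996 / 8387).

(6996 / 8387)
  = (1749 / 8387)    [8387 ≡ 3 mod 8 ⇒ (2 / 8387)^2 = +1]
  = (8387 / 1749)    [QR: 1749 ≡ 1 mod 4, sign kept]
  = (1391 / 1749)    [8387 ≡ 1391 mod 1749]
  = (1749 / 1391)    [QR: 1749 ≡ 1 mod 4, sign kept]
  = (358 / 1391)    [1749 ≡ 358 mod 1391]
  = (179 / 1391)    [1391 ≡ 7 mod 8 ⇒ (2 / 1391) = +1]
  = -(1391 / 179)    [QR: both ≡ 3 mod 4, sign flips]
  = -(138 / 179)    [1391 ≡ 138 mod 179]
  = (69 / 179)    [179 ≡ 3 mod 8 ⇒ (2 / 179) = -1]
  = (179 / 69)    [QR: 69 ≡ 1 mod 4, sign kept]
  = (41 / 69)    [179 ≡ 41 mod 69]
  = (69 / 41)    [QR: 41 ≡ 1 mod 4, sign kept]
  = (28 / 41)    [69 ≡ 28 mod 41]
  = (7 / 41)    [41 ≡ 1 mod 8 ⇒ (2 / 41)^2 = +1]
  = (41 / 7)    [QR: 41 ≡ 1 mod 4, sign kept]
  = (6 / 7)    [41 ≡ 6 mod 7]
  = (3 / 7)    [7 ≡ 7 mod 8 ⇒ (2 / 7) = +1]
  = -(7 / 3)    [QR: both ≡ 3 mod 4, sign flips]
  = -(1 / 3)    [7 ≡ 1 mod 3]
  = -1    [(1 / 3) = 1]

-1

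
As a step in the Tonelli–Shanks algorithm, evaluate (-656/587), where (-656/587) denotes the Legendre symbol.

1

(-656/587)
  = (518/587)    [-656 ≡ 518 mod 587]
  = -(259/587)    [587 ≡ 3 mod 8 ⇒ (2/587) = -1]
  = (587/259)    [QR: both ≡ 3 mod 4, sign flips]
  = (69/259)    [587 ≡ 69 mod 259]
  = (259/69)    [QR: 69 ≡ 1 mod 4, sign kept]
  = (52/69)    [259 ≡ 52 mod 69]
  = (13/69)    [69 ≡ 5 mod 8 ⇒ (2/69)^2 = +1]
  = (69/13)    [QR: 13 ≡ 1 mod 4, sign kept]
  = (4/13)    [69 ≡ 4 mod 13]
  = (1/13)    [13 ≡ 5 mod 8 ⇒ (2/13)^2 = +1]
  = 1    [(1/13) = 1]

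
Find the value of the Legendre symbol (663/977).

1

(663/977)
  = (977/663)    [QR: 977 ≡ 1 mod 4, sign kept]
  = (314/663)    [977 ≡ 314 mod 663]
  = (157/663)    [663 ≡ 7 mod 8 ⇒ (2/663) = +1]
  = (663/157)    [QR: 157 ≡ 1 mod 4, sign kept]
  = (35/157)    [663 ≡ 35 mod 157]
  = (157/35)    [QR: 157 ≡ 1 mod 4, sign kept]
  = (17/35)    [157 ≡ 17 mod 35]
  = (35/17)    [QR: 17 ≡ 1 mod 4, sign kept]
  = (1/17)    [35 ≡ 1 mod 17]
  = 1    [(1/17) = 1]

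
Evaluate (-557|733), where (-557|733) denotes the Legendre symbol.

(-557|733)
  = (176|733)    [-557 ≡ 176 mod 733]
  = (11|733)    [733 ≡ 5 mod 8 ⇒ (2|733)^4 = +1]
  = (733|11)    [QR: 733 ≡ 1 mod 4, sign kept]
  = (7|11)    [733 ≡ 7 mod 11]
  = -(11|7)    [QR: both ≡ 3 mod 4, sign flips]
  = -(4|7)    [11 ≡ 4 mod 7]
  = -(1|7)    [7 ≡ 7 mod 8 ⇒ (2|7)^2 = +1]
  = -1    [(1|7) = 1]

-1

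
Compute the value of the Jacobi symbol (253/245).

Reduce the numerator: 253 ≡ 8 (mod 245), so (253/245) = (8/245).
Factor out 2: 8 = 2^3. Since 245 ≡ 5 (mod 8), (2/245) = -1, and (2/245)^3 = -1. Now have -(1/245).
(1/245) = 1. Collecting the sign factors: -1.

-1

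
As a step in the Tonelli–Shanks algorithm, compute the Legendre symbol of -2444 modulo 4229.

-1

Pull out -1: (-2444|4229) = (-1|4229)·(2444|4229). Since 4229 ≡ 1 (mod 4), (-1|4229) = +1. Now have (2444|4229).
Factor out 2: 2444 = 2^2·611. Since 4229 ≡ 5 (mod 8), (2|4229) = -1, and (2|4229)^2 = +1. Now have (611|4229).
4229 ≡ 1 (mod 4), so quadratic reciprocity gives (611|4229) = (4229|611). Reduce: 4229 ≡ 563 (mod 611). Now have (563|611).
Both 563 ≡ 3 and 611 ≡ 3 (mod 4), so reciprocity gives (563|611) = -(611|563). Reduce: 611 ≡ 48 (mod 563). Now have -(48|563).
Factor out 2: 48 = 2^4·3. Since 563 ≡ 3 (mod 8), (2|563) = -1, and (2|563)^4 = +1. Now have -(3|563).
Both 3 ≡ 3 and 563 ≡ 3 (mod 4), so reciprocity gives (3|563) = -(563|3). Reduce: 563 ≡ 2 (mod 3). Now have (2|3).
Factor out 2: 2 = 2. Since 3 ≡ 3 (mod 8), (2|3) = -1. Now have -(1|3).
(1|3) = 1. Collecting the sign factors: -1.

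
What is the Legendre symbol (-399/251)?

(-399/251)
  = (103/251)    [-399 ≡ 103 mod 251]
  = -(251/103)    [QR: both ≡ 3 mod 4, sign flips]
  = -(45/103)    [251 ≡ 45 mod 103]
  = -(103/45)    [QR: 45 ≡ 1 mod 4, sign kept]
  = -(13/45)    [103 ≡ 13 mod 45]
  = -(45/13)    [QR: 13 ≡ 1 mod 4, sign kept]
  = -(6/13)    [45 ≡ 6 mod 13]
  = (3/13)    [13 ≡ 5 mod 8 ⇒ (2/13) = -1]
  = (13/3)    [QR: 13 ≡ 1 mod 4, sign kept]
  = (1/3)    [13 ≡ 1 mod 3]
  = 1    [(1/3) = 1]

1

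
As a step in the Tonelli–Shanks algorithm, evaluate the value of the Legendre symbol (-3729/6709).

1

(-3729/6709)
  = (2980/6709)    [-3729 ≡ 2980 mod 6709]
  = (745/6709)    [6709 ≡ 5 mod 8 ⇒ (2/6709)^2 = +1]
  = (6709/745)    [QR: 745 ≡ 1 mod 4, sign kept]
  = (4/745)    [6709 ≡ 4 mod 745]
  = (1/745)    [745 ≡ 1 mod 8 ⇒ (2/745)^2 = +1]
  = 1    [(1/745) = 1]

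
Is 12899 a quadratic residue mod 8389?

yes

(12899|8389)
  = (4510|8389)    [12899 ≡ 4510 mod 8389]
  = -(2255|8389)    [8389 ≡ 5 mod 8 ⇒ (2|8389) = -1]
  = -(8389|2255)    [QR: 8389 ≡ 1 mod 4, sign kept]
  = -(1624|2255)    [8389 ≡ 1624 mod 2255]
  = -(203|2255)    [2255 ≡ 7 mod 8 ⇒ (2|2255)^3 = +1]
  = (2255|203)    [QR: both ≡ 3 mod 4, sign flips]
  = (22|203)    [2255 ≡ 22 mod 203]
  = -(11|203)    [203 ≡ 3 mod 8 ⇒ (2|203) = -1]
  = (203|11)    [QR: both ≡ 3 mod 4, sign flips]
  = (5|11)    [203 ≡ 5 mod 11]
  = (11|5)    [QR: 5 ≡ 1 mod 4, sign kept]
  = (1|5)    [11 ≡ 1 mod 5]
  = 1    [(1|5) = 1]
(12899|8389) = 1, and 8389 is prime, so 12899 is a quadratic residue mod 8389.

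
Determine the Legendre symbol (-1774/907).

Reduce the numerator: -1774 ≡ 40 (mod 907), so (-1774/907) = (40/907).
Factor out 2: 40 = 2^3·5. Since 907 ≡ 3 (mod 8), (2/907) = -1, and (2/907)^3 = -1. Now have -(5/907).
5 ≡ 1 (mod 4), so quadratic reciprocity gives (5/907) = (907/5). Reduce: 907 ≡ 2 (mod 5). Now have -(2/5).
Factor out 2: 2 = 2. Since 5 ≡ 5 (mod 8), (2/5) = -1. Now have (1/5).
(1/5) = 1. Collecting the sign factors: 1.

1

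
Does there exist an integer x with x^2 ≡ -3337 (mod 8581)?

Reduce the numerator: -3337 ≡ 5244 (mod 8581), so (-3337/8581) = (5244/8581).
Factor out 2: 5244 = 2^2·1311. Since 8581 ≡ 5 (mod 8), (2/8581) = -1, and (2/8581)^2 = +1. Now have (1311/8581).
8581 ≡ 1 (mod 4), so quadratic reciprocity gives (1311/8581) = (8581/1311). Reduce: 8581 ≡ 715 (mod 1311). Now have (715/1311).
Both 715 ≡ 3 and 1311 ≡ 3 (mod 4), so reciprocity gives (715/1311) = -(1311/715). Reduce: 1311 ≡ 596 (mod 715). Now have -(596/715).
Factor out 2: 596 = 2^2·149. Since 715 ≡ 3 (mod 8), (2/715) = -1, and (2/715)^2 = +1. Now have -(149/715).
149 ≡ 1 (mod 4), so quadratic reciprocity gives (149/715) = (715/149). Reduce: 715 ≡ 119 (mod 149). Now have -(119/149).
149 ≡ 1 (mod 4), so quadratic reciprocity gives (119/149) = (149/119). Reduce: 149 ≡ 30 (mod 119). Now have -(30/119).
Factor out 2: 30 = 2·15. Since 119 ≡ 7 (mod 8), (2/119) = +1. Now have -(15/119).
Both 15 ≡ 3 and 119 ≡ 3 (mod 4), so reciprocity gives (15/119) = -(119/15). Reduce: 119 ≡ 14 (mod 15). Now have (14/15).
Factor out 2: 14 = 2·7. Since 15 ≡ 7 (mod 8), (2/15) = +1. Now have (7/15).
Both 7 ≡ 3 and 15 ≡ 3 (mod 4), so reciprocity gives (7/15) = -(15/7). Reduce: 15 ≡ 1 (mod 7). Now have -(1/7).
(1/7) = 1. Collecting the sign factors: -1.
The Legendre symbol is -1, so x^2 ≡ -3337 (mod 8581) has no solution.

no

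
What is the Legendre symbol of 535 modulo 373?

(535/373)
  = (162/373)    [535 ≡ 162 mod 373]
  = -(81/373)    [373 ≡ 5 mod 8 ⇒ (2/373) = -1]
  = -(373/81)    [QR: 81 ≡ 1 mod 4, sign kept]
  = -(49/81)    [373 ≡ 49 mod 81]
  = -(81/49)    [QR: 49 ≡ 1 mod 4, sign kept]
  = -(32/49)    [81 ≡ 32 mod 49]
  = -(1/49)    [49 ≡ 1 mod 8 ⇒ (2/49)^5 = +1]
  = -1    [(1/49) = 1]

-1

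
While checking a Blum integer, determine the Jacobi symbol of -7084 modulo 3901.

1

(-7084 / 3901)
  = (718 / 3901)    [-7084 ≡ 718 mod 3901]
  = -(359 / 3901)    [3901 ≡ 5 mod 8 ⇒ (2 / 3901) = -1]
  = -(3901 / 359)    [QR: 3901 ≡ 1 mod 4, sign kept]
  = -(311 / 359)    [3901 ≡ 311 mod 359]
  = (359 / 311)    [QR: both ≡ 3 mod 4, sign flips]
  = (48 / 311)    [359 ≡ 48 mod 311]
  = (3 / 311)    [311 ≡ 7 mod 8 ⇒ (2 / 311)^4 = +1]
  = -(311 / 3)    [QR: both ≡ 3 mod 4, sign flips]
  = -(2 / 3)    [311 ≡ 2 mod 3]
  = (1 / 3)    [3 ≡ 3 mod 8 ⇒ (2 / 3) = -1]
  = 1    [(1 / 3) = 1]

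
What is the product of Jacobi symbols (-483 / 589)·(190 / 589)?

0

By multiplicativity, (-483·190 / 589) = (-483 / 589)·(190 / 589).
First factor (-483 / 589):
Pull out -1: (-483 / 589) = (-1 / 589)·(483 / 589). Since 589 ≡ 1 (mod 4), (-1 / 589) = +1. Now have (483 / 589).
589 ≡ 1 (mod 4), so quadratic reciprocity gives (483 / 589) = (589 / 483). Reduce: 589 ≡ 106 (mod 483). Now have (106 / 483).
Factor out 2: 106 = 2·53. Since 483 ≡ 3 (mod 8), (2 / 483) = -1. Now have -(53 / 483).
53 ≡ 1 (mod 4), so quadratic reciprocity gives (53 / 483) = (483 / 53). Reduce: 483 ≡ 6 (mod 53). Now have -(6 / 53).
Factor out 2: 6 = 2·3. Since 53 ≡ 5 (mod 8), (2 / 53) = -1. Now have (3 / 53).
53 ≡ 1 (mod 4), so quadratic reciprocity gives (3 / 53) = (53 / 3). Reduce: 53 ≡ 2 (mod 3). Now have (2 / 3).
Factor out 2: 2 = 2. Since 3 ≡ 3 (mod 8), (2 / 3) = -1. Now have -(1 / 3).
(1 / 3) = 1. Collecting the sign factors: -1.
Second factor (190 / 589):
Factor out 2: 190 = 2·95. Since 589 ≡ 5 (mod 8), (2 / 589) = -1. Now have -(95 / 589).
589 ≡ 1 (mod 4), so quadratic reciprocity gives (95 / 589) = (589 / 95). Reduce: 589 ≡ 19 (mod 95). Now have -(19 / 95).
Both 19 ≡ 3 and 95 ≡ 3 (mod 4), so reciprocity gives (19 / 95) = -(95 / 19). Reduce: 95 ≡ 0 (mod 19). Now have (0 / 19).
The numerator is now 0 with denominator 19 > 1: the symbol is 0.
Product: (-1)·(0) = 0.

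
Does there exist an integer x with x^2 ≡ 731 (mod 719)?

yes

Reduce the numerator: 731 ≡ 12 (mod 719), so (731/719) = (12/719).
Factor out 2: 12 = 2^2·3. Since 719 ≡ 7 (mod 8), (2/719) = +1, and (2/719)^2 = +1. Now have (3/719).
Both 3 ≡ 3 and 719 ≡ 3 (mod 4), so reciprocity gives (3/719) = -(719/3). Reduce: 719 ≡ 2 (mod 3). Now have -(2/3).
Factor out 2: 2 = 2. Since 3 ≡ 3 (mod 8), (2/3) = -1. Now have (1/3).
(1/3) = 1. Collecting the sign factors: 1.
The Legendre symbol is 1, so x^2 ≡ 731 (mod 719) has solution.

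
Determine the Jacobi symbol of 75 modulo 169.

1

(75/169)
  = (169/75)    [QR: 169 ≡ 1 mod 4, sign kept]
  = (19/75)    [169 ≡ 19 mod 75]
  = -(75/19)    [QR: both ≡ 3 mod 4, sign flips]
  = -(18/19)    [75 ≡ 18 mod 19]
  = (9/19)    [19 ≡ 3 mod 8 ⇒ (2/19) = -1]
  = (19/9)    [QR: 9 ≡ 1 mod 4, sign kept]
  = (1/9)    [19 ≡ 1 mod 9]
  = 1    [(1/9) = 1]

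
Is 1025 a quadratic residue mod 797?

yes

Reduce the numerator: 1025 ≡ 228 (mod 797), so (1025/797) = (228/797).
Factor out 2: 228 = 2^2·57. Since 797 ≡ 5 (mod 8), (2/797) = -1, and (2/797)^2 = +1. Now have (57/797).
57 ≡ 1 (mod 4), so quadratic reciprocity gives (57/797) = (797/57). Reduce: 797 ≡ 56 (mod 57). Now have (56/57).
Factor out 2: 56 = 2^3·7. Since 57 ≡ 1 (mod 8), (2/57) = +1, and (2/57)^3 = +1. Now have (7/57).
57 ≡ 1 (mod 4), so quadratic reciprocity gives (7/57) = (57/7). Reduce: 57 ≡ 1 (mod 7). Now have (1/7).
(1/7) = 1. Collecting the sign factors: 1.
The Legendre symbol is 1, so x^2 ≡ 1025 (mod 797) has solution.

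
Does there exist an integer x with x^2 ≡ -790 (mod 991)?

Pull out -1: (-790|991) = (-1|991)·(790|991). Since 991 ≡ 3 (mod 4), (-1|991) = -1. Now have -(790|991).
Factor out 2: 790 = 2·395. Since 991 ≡ 7 (mod 8), (2|991) = +1. Now have -(395|991).
Both 395 ≡ 3 and 991 ≡ 3 (mod 4), so reciprocity gives (395|991) = -(991|395). Reduce: 991 ≡ 201 (mod 395). Now have (201|395).
201 ≡ 1 (mod 4), so quadratic reciprocity gives (201|395) = (395|201). Reduce: 395 ≡ 194 (mod 201). Now have (194|201).
Factor out 2: 194 = 2·97. Since 201 ≡ 1 (mod 8), (2|201) = +1. Now have (97|201).
97 ≡ 1 (mod 4), so quadratic reciprocity gives (97|201) = (201|97). Reduce: 201 ≡ 7 (mod 97). Now have (7|97).
97 ≡ 1 (mod 4), so quadratic reciprocity gives (7|97) = (97|7). Reduce: 97 ≡ 6 (mod 7). Now have (6|7).
Factor out 2: 6 = 2·3. Since 7 ≡ 7 (mod 8), (2|7) = +1. Now have (3|7).
Both 3 ≡ 3 and 7 ≡ 3 (mod 4), so reciprocity gives (3|7) = -(7|3). Reduce: 7 ≡ 1 (mod 3). Now have -(1|3).
(1|3) = 1. Collecting the sign factors: -1.
The Legendre symbol is -1, so x^2 ≡ -790 (mod 991) has no solution.

no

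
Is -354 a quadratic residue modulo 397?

yes

Pull out -1: (-354/397) = (-1/397)·(354/397). Since 397 ≡ 1 (mod 4), (-1/397) = +1. Now have (354/397).
Factor out 2: 354 = 2·177. Since 397 ≡ 5 (mod 8), (2/397) = -1. Now have -(177/397).
177 ≡ 1 (mod 4), so quadratic reciprocity gives (177/397) = (397/177). Reduce: 397 ≡ 43 (mod 177). Now have -(43/177).
177 ≡ 1 (mod 4), so quadratic reciprocity gives (43/177) = (177/43). Reduce: 177 ≡ 5 (mod 43). Now have -(5/43).
5 ≡ 1 (mod 4), so quadratic reciprocity gives (5/43) = (43/5). Reduce: 43 ≡ 3 (mod 5). Now have -(3/5).
5 ≡ 1 (mod 4), so quadratic reciprocity gives (3/5) = (5/3). Reduce: 5 ≡ 2 (mod 3). Now have -(2/3).
Factor out 2: 2 = 2. Since 3 ≡ 3 (mod 8), (2/3) = -1. Now have (1/3).
(1/3) = 1. Collecting the sign factors: 1.
The Legendre symbol is 1, so x^2 ≡ -354 (mod 397) has solution.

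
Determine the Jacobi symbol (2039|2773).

(2039|2773)
  = (2773|2039)    [QR: 2773 ≡ 1 mod 4, sign kept]
  = (734|2039)    [2773 ≡ 734 mod 2039]
  = (367|2039)    [2039 ≡ 7 mod 8 ⇒ (2|2039) = +1]
  = -(2039|367)    [QR: both ≡ 3 mod 4, sign flips]
  = -(204|367)    [2039 ≡ 204 mod 367]
  = -(51|367)    [367 ≡ 7 mod 8 ⇒ (2|367)^2 = +1]
  = (367|51)    [QR: both ≡ 3 mod 4, sign flips]
  = (10|51)    [367 ≡ 10 mod 51]
  = -(5|51)    [51 ≡ 3 mod 8 ⇒ (2|51) = -1]
  = -(51|5)    [QR: 5 ≡ 1 mod 4, sign kept]
  = -(1|5)    [51 ≡ 1 mod 5]
  = -1    [(1|5) = 1]

-1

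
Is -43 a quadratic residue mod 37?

Reduce the numerator: -43 ≡ 31 (mod 37), so (-43/37) = (31/37).
37 ≡ 1 (mod 4), so quadratic reciprocity gives (31/37) = (37/31). Reduce: 37 ≡ 6 (mod 31). Now have (6/31).
Factor out 2: 6 = 2·3. Since 31 ≡ 7 (mod 8), (2/31) = +1. Now have (3/31).
Both 3 ≡ 3 and 31 ≡ 3 (mod 4), so reciprocity gives (3/31) = -(31/3). Reduce: 31 ≡ 1 (mod 3). Now have -(1/3).
(1/3) = 1. Collecting the sign factors: -1.
(-43/37) = -1, and 37 is prime, so -43 is not a quadratic residue mod 37.

no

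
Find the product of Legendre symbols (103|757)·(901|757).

By multiplicativity, (103·901|757) = (103|757)·(901|757).
First factor (103|757):
757 ≡ 1 (mod 4), so quadratic reciprocity gives (103|757) = (757|103). Reduce: 757 ≡ 36 (mod 103). Now have (36|103).
Factor out 2: 36 = 2^2·9. Since 103 ≡ 7 (mod 8), (2|103) = +1, and (2|103)^2 = +1. Now have (9|103).
9 ≡ 1 (mod 4), so quadratic reciprocity gives (9|103) = (103|9). Reduce: 103 ≡ 4 (mod 9). Now have (4|9).
Factor out 2: 4 = 2^2. Since 9 ≡ 1 (mod 8), (2|9) = +1, and (2|9)^2 = +1. Now have (1|9).
(1|9) = 1. Collecting the sign factors: 1.
Second factor (901|757):
Reduce the numerator: 901 ≡ 144 (mod 757), so (901|757) = (144|757).
Factor out 2: 144 = 2^4·9. Since 757 ≡ 5 (mod 8), (2|757) = -1, and (2|757)^4 = +1. Now have (9|757).
9 ≡ 1 (mod 4), so quadratic reciprocity gives (9|757) = (757|9). Reduce: 757 ≡ 1 (mod 9). Now have (1|9).
(1|9) = 1. Collecting the sign factors: 1.
Product: (1)·(1) = 1.

1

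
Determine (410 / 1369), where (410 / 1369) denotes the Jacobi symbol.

1

Factor out 2: 410 = 2·205. Since 1369 ≡ 1 (mod 8), (2 / 1369) = +1. Now have (205 / 1369).
205 ≡ 1 (mod 4), so quadratic reciprocity gives (205 / 1369) = (1369 / 205). Reduce: 1369 ≡ 139 (mod 205). Now have (139 / 205).
205 ≡ 1 (mod 4), so quadratic reciprocity gives (139 / 205) = (205 / 139). Reduce: 205 ≡ 66 (mod 139). Now have (66 / 139).
Factor out 2: 66 = 2·33. Since 139 ≡ 3 (mod 8), (2 / 139) = -1. Now have -(33 / 139).
33 ≡ 1 (mod 4), so quadratic reciprocity gives (33 / 139) = (139 / 33). Reduce: 139 ≡ 7 (mod 33). Now have -(7 / 33).
33 ≡ 1 (mod 4), so quadratic reciprocity gives (7 / 33) = (33 / 7). Reduce: 33 ≡ 5 (mod 7). Now have -(5 / 7).
5 ≡ 1 (mod 4), so quadratic reciprocity gives (5 / 7) = (7 / 5). Reduce: 7 ≡ 2 (mod 5). Now have -(2 / 5).
Factor out 2: 2 = 2. Since 5 ≡ 5 (mod 8), (2 / 5) = -1. Now have (1 / 5).
(1 / 5) = 1. Collecting the sign factors: 1.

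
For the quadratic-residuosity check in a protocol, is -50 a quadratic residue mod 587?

Pull out -1: (-50|587) = (-1|587)·(50|587). Since 587 ≡ 3 (mod 4), (-1|587) = -1. Now have -(50|587).
Factor out 2: 50 = 2·25. Since 587 ≡ 3 (mod 8), (2|587) = -1. Now have (25|587).
25 ≡ 1 (mod 4), so quadratic reciprocity gives (25|587) = (587|25). Reduce: 587 ≡ 12 (mod 25). Now have (12|25).
Factor out 2: 12 = 2^2·3. Since 25 ≡ 1 (mod 8), (2|25) = +1, and (2|25)^2 = +1. Now have (3|25).
25 ≡ 1 (mod 4), so quadratic reciprocity gives (3|25) = (25|3). Reduce: 25 ≡ 1 (mod 3). Now have (1|3).
(1|3) = 1. Collecting the sign factors: 1.
The Legendre symbol is 1, so x^2 ≡ -50 (mod 587) has solution.

yes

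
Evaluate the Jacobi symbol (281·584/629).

By multiplicativity, (281·584/629) = (281/629)·(584/629).
First factor (281/629):
281 ≡ 1 (mod 4), so quadratic reciprocity gives (281/629) = (629/281). Reduce: 629 ≡ 67 (mod 281). Now have (67/281).
281 ≡ 1 (mod 4), so quadratic reciprocity gives (67/281) = (281/67). Reduce: 281 ≡ 13 (mod 67). Now have (13/67).
13 ≡ 1 (mod 4), so quadratic reciprocity gives (13/67) = (67/13). Reduce: 67 ≡ 2 (mod 13). Now have (2/13).
Factor out 2: 2 = 2. Since 13 ≡ 5 (mod 8), (2/13) = -1. Now have -(1/13).
(1/13) = 1. Collecting the sign factors: -1.
Second factor (584/629):
Factor out 2: 584 = 2^3·73. Since 629 ≡ 5 (mod 8), (2/629) = -1, and (2/629)^3 = -1. Now have -(73/629).
73 ≡ 1 (mod 4), so quadratic reciprocity gives (73/629) = (629/73). Reduce: 629 ≡ 45 (mod 73). Now have -(45/73).
45 ≡ 1 (mod 4), so quadratic reciprocity gives (45/73) = (73/45). Reduce: 73 ≡ 28 (mod 45). Now have -(28/45).
Factor out 2: 28 = 2^2·7. Since 45 ≡ 5 (mod 8), (2/45) = -1, and (2/45)^2 = +1. Now have -(7/45).
45 ≡ 1 (mod 4), so quadratic reciprocity gives (7/45) = (45/7). Reduce: 45 ≡ 3 (mod 7). Now have -(3/7).
Both 3 ≡ 3 and 7 ≡ 3 (mod 4), so reciprocity gives (3/7) = -(7/3). Reduce: 7 ≡ 1 (mod 3). Now have (1/3).
(1/3) = 1. Collecting the sign factors: 1.
Product: (-1)·(1) = -1.

-1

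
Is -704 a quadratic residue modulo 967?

no

(-704/967)
  = -(704/967)    [967 ≡ 3 mod 4 ⇒ (-1/967) = -1]
  = -(11/967)    [967 ≡ 7 mod 8 ⇒ (2/967)^6 = +1]
  = (967/11)    [QR: both ≡ 3 mod 4, sign flips]
  = (10/11)    [967 ≡ 10 mod 11]
  = -(5/11)    [11 ≡ 3 mod 8 ⇒ (2/11) = -1]
  = -(11/5)    [QR: 5 ≡ 1 mod 4, sign kept]
  = -(1/5)    [11 ≡ 1 mod 5]
  = -1    [(1/5) = 1]
(-704/967) = -1, and 967 is prime, so -704 is not a quadratic residue mod 967.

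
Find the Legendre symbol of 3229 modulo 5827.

3229 ≡ 1 (mod 4), so quadratic reciprocity gives (3229/5827) = (5827/3229). Reduce: 5827 ≡ 2598 (mod 3229). Now have (2598/3229).
Factor out 2: 2598 = 2·1299. Since 3229 ≡ 5 (mod 8), (2/3229) = -1. Now have -(1299/3229).
3229 ≡ 1 (mod 4), so quadratic reciprocity gives (1299/3229) = (3229/1299). Reduce: 3229 ≡ 631 (mod 1299). Now have -(631/1299).
Both 631 ≡ 3 and 1299 ≡ 3 (mod 4), so reciprocity gives (631/1299) = -(1299/631). Reduce: 1299 ≡ 37 (mod 631). Now have (37/631).
37 ≡ 1 (mod 4), so quadratic reciprocity gives (37/631) = (631/37). Reduce: 631 ≡ 2 (mod 37). Now have (2/37).
Factor out 2: 2 = 2. Since 37 ≡ 5 (mod 8), (2/37) = -1. Now have -(1/37).
(1/37) = 1. Collecting the sign factors: -1.

-1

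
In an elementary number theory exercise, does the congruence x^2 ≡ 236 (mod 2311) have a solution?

Factor out 2: 236 = 2^2·59. Since 2311 ≡ 7 (mod 8), (2|2311) = +1, and (2|2311)^2 = +1. Now have (59|2311).
Both 59 ≡ 3 and 2311 ≡ 3 (mod 4), so reciprocity gives (59|2311) = -(2311|59). Reduce: 2311 ≡ 10 (mod 59). Now have -(10|59).
Factor out 2: 10 = 2·5. Since 59 ≡ 3 (mod 8), (2|59) = -1. Now have (5|59).
5 ≡ 1 (mod 4), so quadratic reciprocity gives (5|59) = (59|5). Reduce: 59 ≡ 4 (mod 5). Now have (4|5).
Factor out 2: 4 = 2^2. Since 5 ≡ 5 (mod 8), (2|5) = -1, and (2|5)^2 = +1. Now have (1|5).
(1|5) = 1. Collecting the sign factors: 1.
(236|2311) = 1, and 2311 is prime, so 236 is a quadratic residue mod 2311.

yes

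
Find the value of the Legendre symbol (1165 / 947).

(1165 / 947)
  = (218 / 947)    [1165 ≡ 218 mod 947]
  = -(109 / 947)    [947 ≡ 3 mod 8 ⇒ (2 / 947) = -1]
  = -(947 / 109)    [QR: 109 ≡ 1 mod 4, sign kept]
  = -(75 / 109)    [947 ≡ 75 mod 109]
  = -(109 / 75)    [QR: 109 ≡ 1 mod 4, sign kept]
  = -(34 / 75)    [109 ≡ 34 mod 75]
  = (17 / 75)    [75 ≡ 3 mod 8 ⇒ (2 / 75) = -1]
  = (75 / 17)    [QR: 17 ≡ 1 mod 4, sign kept]
  = (7 / 17)    [75 ≡ 7 mod 17]
  = (17 / 7)    [QR: 17 ≡ 1 mod 4, sign kept]
  = (3 / 7)    [17 ≡ 3 mod 7]
  = -(7 / 3)    [QR: both ≡ 3 mod 4, sign flips]
  = -(1 / 3)    [7 ≡ 1 mod 3]
  = -1    [(1 / 3) = 1]

-1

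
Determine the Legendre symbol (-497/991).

(-497/991)
  = (494/991)    [-497 ≡ 494 mod 991]
  = (247/991)    [991 ≡ 7 mod 8 ⇒ (2/991) = +1]
  = -(991/247)    [QR: both ≡ 3 mod 4, sign flips]
  = -(3/247)    [991 ≡ 3 mod 247]
  = (247/3)    [QR: both ≡ 3 mod 4, sign flips]
  = (1/3)    [247 ≡ 1 mod 3]
  = 1    [(1/3) = 1]

1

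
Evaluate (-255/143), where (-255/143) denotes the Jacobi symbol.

-1

Reduce the numerator: -255 ≡ 31 (mod 143), so (-255/143) = (31/143).
Both 31 ≡ 3 and 143 ≡ 3 (mod 4), so reciprocity gives (31/143) = -(143/31). Reduce: 143 ≡ 19 (mod 31). Now have -(19/31).
Both 19 ≡ 3 and 31 ≡ 3 (mod 4), so reciprocity gives (19/31) = -(31/19). Reduce: 31 ≡ 12 (mod 19). Now have (12/19).
Factor out 2: 12 = 2^2·3. Since 19 ≡ 3 (mod 8), (2/19) = -1, and (2/19)^2 = +1. Now have (3/19).
Both 3 ≡ 3 and 19 ≡ 3 (mod 4), so reciprocity gives (3/19) = -(19/3). Reduce: 19 ≡ 1 (mod 3). Now have -(1/3).
(1/3) = 1. Collecting the sign factors: -1.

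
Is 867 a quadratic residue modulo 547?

no

(867/547)
  = (320/547)    [867 ≡ 320 mod 547]
  = (5/547)    [547 ≡ 3 mod 8 ⇒ (2/547)^6 = +1]
  = (547/5)    [QR: 5 ≡ 1 mod 4, sign kept]
  = (2/5)    [547 ≡ 2 mod 5]
  = -(1/5)    [5 ≡ 5 mod 8 ⇒ (2/5) = -1]
  = -1    [(1/5) = 1]
(867/547) = -1, and 547 is prime, so 867 is not a quadratic residue mod 547.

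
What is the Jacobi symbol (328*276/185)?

-1

By multiplicativity, (328·276/185) = (328/185)·(276/185).
First factor (328/185):
Reduce the numerator: 328 ≡ 143 (mod 185), so (328/185) = (143/185).
185 ≡ 1 (mod 4), so quadratic reciprocity gives (143/185) = (185/143). Reduce: 185 ≡ 42 (mod 143). Now have (42/143).
Factor out 2: 42 = 2·21. Since 143 ≡ 7 (mod 8), (2/143) = +1. Now have (21/143).
21 ≡ 1 (mod 4), so quadratic reciprocity gives (21/143) = (143/21). Reduce: 143 ≡ 17 (mod 21). Now have (17/21).
17 ≡ 1 (mod 4), so quadratic reciprocity gives (17/21) = (21/17). Reduce: 21 ≡ 4 (mod 17). Now have (4/17).
Factor out 2: 4 = 2^2. Since 17 ≡ 1 (mod 8), (2/17) = +1, and (2/17)^2 = +1. Now have (1/17).
(1/17) = 1. Collecting the sign factors: 1.
Second factor (276/185):
Reduce the numerator: 276 ≡ 91 (mod 185), so (276/185) = (91/185).
185 ≡ 1 (mod 4), so quadratic reciprocity gives (91/185) = (185/91). Reduce: 185 ≡ 3 (mod 91). Now have (3/91).
Both 3 ≡ 3 and 91 ≡ 3 (mod 4), so reciprocity gives (3/91) = -(91/3). Reduce: 91 ≡ 1 (mod 3). Now have -(1/3).
(1/3) = 1. Collecting the sign factors: -1.
Product: (1)·(-1) = -1.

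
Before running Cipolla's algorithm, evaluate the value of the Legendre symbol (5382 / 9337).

-1

(5382 / 9337)
  = (2691 / 9337)    [9337 ≡ 1 mod 8 ⇒ (2 / 9337) = +1]
  = (9337 / 2691)    [QR: 9337 ≡ 1 mod 4, sign kept]
  = (1264 / 2691)    [9337 ≡ 1264 mod 2691]
  = (79 / 2691)    [2691 ≡ 3 mod 8 ⇒ (2 / 2691)^4 = +1]
  = -(2691 / 79)    [QR: both ≡ 3 mod 4, sign flips]
  = -(5 / 79)    [2691 ≡ 5 mod 79]
  = -(79 / 5)    [QR: 5 ≡ 1 mod 4, sign kept]
  = -(4 / 5)    [79 ≡ 4 mod 5]
  = -(1 / 5)    [5 ≡ 5 mod 8 ⇒ (2 / 5)^2 = +1]
  = -1    [(1 / 5) = 1]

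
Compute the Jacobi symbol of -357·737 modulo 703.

By multiplicativity, (-357·737/703) = (-357/703)·(737/703).
First factor (-357/703):
(-357/703)
  = -(357/703)    [703 ≡ 3 mod 4 ⇒ (-1/703) = -1]
  = -(703/357)    [QR: 357 ≡ 1 mod 4, sign kept]
  = -(346/357)    [703 ≡ 346 mod 357]
  = (173/357)    [357 ≡ 5 mod 8 ⇒ (2/357) = -1]
  = (357/173)    [QR: 173 ≡ 1 mod 4, sign kept]
  = (11/173)    [357 ≡ 11 mod 173]
  = (173/11)    [QR: 173 ≡ 1 mod 4, sign kept]
  = (8/11)    [173 ≡ 8 mod 11]
  = -(1/11)    [11 ≡ 3 mod 8 ⇒ (2/11)^3 = -1]
  = -1    [(1/11) = 1]
Second factor (737/703):
(737/703)
  = (34/703)    [737 ≡ 34 mod 703]
  = (17/703)    [703 ≡ 7 mod 8 ⇒ (2/703) = +1]
  = (703/17)    [QR: 17 ≡ 1 mod 4, sign kept]
  = (6/17)    [703 ≡ 6 mod 17]
  = (3/17)    [17 ≡ 1 mod 8 ⇒ (2/17) = +1]
  = (17/3)    [QR: 17 ≡ 1 mod 4, sign kept]
  = (2/3)    [17 ≡ 2 mod 3]
  = -(1/3)    [3 ≡ 3 mod 8 ⇒ (2/3) = -1]
  = -1    [(1/3) = 1]
Product: (-1)·(-1) = 1.

1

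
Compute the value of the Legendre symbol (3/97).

(3/97)
  = (97/3)    [QR: 97 ≡ 1 mod 4, sign kept]
  = (1/3)    [97 ≡ 1 mod 3]
  = 1    [(1/3) = 1]

1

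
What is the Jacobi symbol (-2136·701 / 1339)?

By multiplicativity, (-2136·701 / 1339) = (-2136 / 1339)·(701 / 1339).
First factor (-2136 / 1339):
(-2136 / 1339)
  = -(2136 / 1339)    [1339 ≡ 3 mod 4 ⇒ (-1 / 1339) = -1]
  = -(797 / 1339)    [2136 ≡ 797 mod 1339]
  = -(1339 / 797)    [QR: 797 ≡ 1 mod 4, sign kept]
  = -(542 / 797)    [1339 ≡ 542 mod 797]
  = (271 / 797)    [797 ≡ 5 mod 8 ⇒ (2 / 797) = -1]
  = (797 / 271)    [QR: 797 ≡ 1 mod 4, sign kept]
  = (255 / 271)    [797 ≡ 255 mod 271]
  = -(271 / 255)    [QR: both ≡ 3 mod 4, sign flips]
  = -(16 / 255)    [271 ≡ 16 mod 255]
  = -(1 / 255)    [255 ≡ 7 mod 8 ⇒ (2 / 255)^4 = +1]
  = -1    [(1 / 255) = 1]
Second factor (701 / 1339):
(701 / 1339)
  = (1339 / 701)    [QR: 701 ≡ 1 mod 4, sign kept]
  = (638 / 701)    [1339 ≡ 638 mod 701]
  = -(319 / 701)    [701 ≡ 5 mod 8 ⇒ (2 / 701) = -1]
  = -(701 / 319)    [QR: 701 ≡ 1 mod 4, sign kept]
  = -(63 / 319)    [701 ≡ 63 mod 319]
  = (319 / 63)    [QR: both ≡ 3 mod 4, sign flips]
  = (4 / 63)    [319 ≡ 4 mod 63]
  = (1 / 63)    [63 ≡ 7 mod 8 ⇒ (2 / 63)^2 = +1]
  = 1    [(1 / 63) = 1]
Product: (-1)·(1) = -1.

-1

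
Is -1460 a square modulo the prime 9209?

no

(-1460|9209)
  = (7749|9209)    [-1460 ≡ 7749 mod 9209]
  = (9209|7749)    [QR: 7749 ≡ 1 mod 4, sign kept]
  = (1460|7749)    [9209 ≡ 1460 mod 7749]
  = (365|7749)    [7749 ≡ 5 mod 8 ⇒ (2|7749)^2 = +1]
  = (7749|365)    [QR: 365 ≡ 1 mod 4, sign kept]
  = (84|365)    [7749 ≡ 84 mod 365]
  = (21|365)    [365 ≡ 5 mod 8 ⇒ (2|365)^2 = +1]
  = (365|21)    [QR: 21 ≡ 1 mod 4, sign kept]
  = (8|21)    [365 ≡ 8 mod 21]
  = -(1|21)    [21 ≡ 5 mod 8 ⇒ (2|21)^3 = -1]
  = -1    [(1|21) = 1]
(-1460|9209) = -1, and 9209 is prime, so -1460 is not a quadratic residue mod 9209.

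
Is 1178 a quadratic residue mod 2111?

yes

(1178/2111)
  = (589/2111)    [2111 ≡ 7 mod 8 ⇒ (2/2111) = +1]
  = (2111/589)    [QR: 589 ≡ 1 mod 4, sign kept]
  = (344/589)    [2111 ≡ 344 mod 589]
  = -(43/589)    [589 ≡ 5 mod 8 ⇒ (2/589)^3 = -1]
  = -(589/43)    [QR: 589 ≡ 1 mod 4, sign kept]
  = -(30/43)    [589 ≡ 30 mod 43]
  = (15/43)    [43 ≡ 3 mod 8 ⇒ (2/43) = -1]
  = -(43/15)    [QR: both ≡ 3 mod 4, sign flips]
  = -(13/15)    [43 ≡ 13 mod 15]
  = -(15/13)    [QR: 13 ≡ 1 mod 4, sign kept]
  = -(2/13)    [15 ≡ 2 mod 13]
  = (1/13)    [13 ≡ 5 mod 8 ⇒ (2/13) = -1]
  = 1    [(1/13) = 1]
The Legendre symbol is 1, so x^2 ≡ 1178 (mod 2111) has solution.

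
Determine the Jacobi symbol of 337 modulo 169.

(337/169)
  = (168/169)    [337 ≡ 168 mod 169]
  = (21/169)    [169 ≡ 1 mod 8 ⇒ (2/169)^3 = +1]
  = (169/21)    [QR: 21 ≡ 1 mod 4, sign kept]
  = (1/21)    [169 ≡ 1 mod 21]
  = 1    [(1/21) = 1]

1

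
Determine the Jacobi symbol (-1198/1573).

Reduce the numerator: -1198 ≡ 375 (mod 1573), so (-1198/1573) = (375/1573).
1573 ≡ 1 (mod 4), so quadratic reciprocity gives (375/1573) = (1573/375). Reduce: 1573 ≡ 73 (mod 375). Now have (73/375).
73 ≡ 1 (mod 4), so quadratic reciprocity gives (73/375) = (375/73). Reduce: 375 ≡ 10 (mod 73). Now have (10/73).
Factor out 2: 10 = 2·5. Since 73 ≡ 1 (mod 8), (2/73) = +1. Now have (5/73).
5 ≡ 1 (mod 4), so quadratic reciprocity gives (5/73) = (73/5). Reduce: 73 ≡ 3 (mod 5). Now have (3/5).
5 ≡ 1 (mod 4), so quadratic reciprocity gives (3/5) = (5/3). Reduce: 5 ≡ 2 (mod 3). Now have (2/3).
Factor out 2: 2 = 2. Since 3 ≡ 3 (mod 8), (2/3) = -1. Now have -(1/3).
(1/3) = 1. Collecting the sign factors: -1.

-1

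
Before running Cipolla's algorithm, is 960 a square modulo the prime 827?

no

(960/827)
  = (133/827)    [960 ≡ 133 mod 827]
  = (827/133)    [QR: 133 ≡ 1 mod 4, sign kept]
  = (29/133)    [827 ≡ 29 mod 133]
  = (133/29)    [QR: 29 ≡ 1 mod 4, sign kept]
  = (17/29)    [133 ≡ 17 mod 29]
  = (29/17)    [QR: 17 ≡ 1 mod 4, sign kept]
  = (12/17)    [29 ≡ 12 mod 17]
  = (3/17)    [17 ≡ 1 mod 8 ⇒ (2/17)^2 = +1]
  = (17/3)    [QR: 17 ≡ 1 mod 4, sign kept]
  = (2/3)    [17 ≡ 2 mod 3]
  = -(1/3)    [3 ≡ 3 mod 8 ⇒ (2/3) = -1]
  = -1    [(1/3) = 1]
The Legendre symbol is -1, so x^2 ≡ 960 (mod 827) has no solution.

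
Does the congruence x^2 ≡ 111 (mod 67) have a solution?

no

Reduce the numerator: 111 ≡ 44 (mod 67), so (111|67) = (44|67).
Factor out 2: 44 = 2^2·11. Since 67 ≡ 3 (mod 8), (2|67) = -1, and (2|67)^2 = +1. Now have (11|67).
Both 11 ≡ 3 and 67 ≡ 3 (mod 4), so reciprocity gives (11|67) = -(67|11). Reduce: 67 ≡ 1 (mod 11). Now have -(1|11).
(1|11) = 1. Collecting the sign factors: -1.
(111|67) = -1, and 67 is prime, so 111 is not a quadratic residue mod 67.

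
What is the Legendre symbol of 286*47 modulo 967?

By multiplicativity, (286·47 / 967) = (286 / 967)·(47 / 967).
First factor (286 / 967):
(286 / 967)
  = (143 / 967)    [967 ≡ 7 mod 8 ⇒ (2 / 967) = +1]
  = -(967 / 143)    [QR: both ≡ 3 mod 4, sign flips]
  = -(109 / 143)    [967 ≡ 109 mod 143]
  = -(143 / 109)    [QR: 109 ≡ 1 mod 4, sign kept]
  = -(34 / 109)    [143 ≡ 34 mod 109]
  = (17 / 109)    [109 ≡ 5 mod 8 ⇒ (2 / 109) = -1]
  = (109 / 17)    [QR: 17 ≡ 1 mod 4, sign kept]
  = (7 / 17)    [109 ≡ 7 mod 17]
  = (17 / 7)    [QR: 17 ≡ 1 mod 4, sign kept]
  = (3 / 7)    [17 ≡ 3 mod 7]
  = -(7 / 3)    [QR: both ≡ 3 mod 4, sign flips]
  = -(1 / 3)    [7 ≡ 1 mod 3]
  = -1    [(1 / 3) = 1]
Second factor (47 / 967):
(47 / 967)
  = -(967 / 47)    [QR: both ≡ 3 mod 4, sign flips]
  = -(27 / 47)    [967 ≡ 27 mod 47]
  = (47 / 27)    [QR: both ≡ 3 mod 4, sign flips]
  = (20 / 27)    [47 ≡ 20 mod 27]
  = (5 / 27)    [27 ≡ 3 mod 8 ⇒ (2 / 27)^2 = +1]
  = (27 / 5)    [QR: 5 ≡ 1 mod 4, sign kept]
  = (2 / 5)    [27 ≡ 2 mod 5]
  = -(1 / 5)    [5 ≡ 5 mod 8 ⇒ (2 / 5) = -1]
  = -1    [(1 / 5) = 1]
Product: (-1)·(-1) = 1.

1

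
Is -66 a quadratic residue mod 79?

(-66|79)
  = (13|79)    [-66 ≡ 13 mod 79]
  = (79|13)    [QR: 13 ≡ 1 mod 4, sign kept]
  = (1|13)    [79 ≡ 1 mod 13]
  = 1    [(1|13) = 1]
The Legendre symbol is 1, so x^2 ≡ -66 (mod 79) has solution.

yes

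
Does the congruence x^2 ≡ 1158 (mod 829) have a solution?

(1158/829)
  = (329/829)    [1158 ≡ 329 mod 829]
  = (829/329)    [QR: 329 ≡ 1 mod 4, sign kept]
  = (171/329)    [829 ≡ 171 mod 329]
  = (329/171)    [QR: 329 ≡ 1 mod 4, sign kept]
  = (158/171)    [329 ≡ 158 mod 171]
  = -(79/171)    [171 ≡ 3 mod 8 ⇒ (2/171) = -1]
  = (171/79)    [QR: both ≡ 3 mod 4, sign flips]
  = (13/79)    [171 ≡ 13 mod 79]
  = (79/13)    [QR: 13 ≡ 1 mod 4, sign kept]
  = (1/13)    [79 ≡ 1 mod 13]
  = 1    [(1/13) = 1]
(1158/829) = 1, and 829 is prime, so 1158 is a quadratic residue mod 829.

yes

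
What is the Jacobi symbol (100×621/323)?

By multiplicativity, (100·621/323) = (100/323)·(621/323).
First factor (100/323):
(100/323)
  = (25/323)    [323 ≡ 3 mod 8 ⇒ (2/323)^2 = +1]
  = (323/25)    [QR: 25 ≡ 1 mod 4, sign kept]
  = (23/25)    [323 ≡ 23 mod 25]
  = (25/23)    [QR: 25 ≡ 1 mod 4, sign kept]
  = (2/23)    [25 ≡ 2 mod 23]
  = (1/23)    [23 ≡ 7 mod 8 ⇒ (2/23) = +1]
  = 1    [(1/23) = 1]
Second factor (621/323):
(621/323)
  = (298/323)    [621 ≡ 298 mod 323]
  = -(149/323)    [323 ≡ 3 mod 8 ⇒ (2/323) = -1]
  = -(323/149)    [QR: 149 ≡ 1 mod 4, sign kept]
  = -(25/149)    [323 ≡ 25 mod 149]
  = -(149/25)    [QR: 25 ≡ 1 mod 4, sign kept]
  = -(24/25)    [149 ≡ 24 mod 25]
  = -(3/25)    [25 ≡ 1 mod 8 ⇒ (2/25)^3 = +1]
  = -(25/3)    [QR: 25 ≡ 1 mod 4, sign kept]
  = -(1/3)    [25 ≡ 1 mod 3]
  = -1    [(1/3) = 1]
Product: (1)·(-1) = -1.

-1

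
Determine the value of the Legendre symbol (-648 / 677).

-1

Pull out -1: (-648 / 677) = (-1 / 677)·(648 / 677). Since 677 ≡ 1 (mod 4), (-1 / 677) = +1. Now have (648 / 677).
Factor out 2: 648 = 2^3·81. Since 677 ≡ 5 (mod 8), (2 / 677) = -1, and (2 / 677)^3 = -1. Now have -(81 / 677).
81 ≡ 1 (mod 4), so quadratic reciprocity gives (81 / 677) = (677 / 81). Reduce: 677 ≡ 29 (mod 81). Now have -(29 / 81).
29 ≡ 1 (mod 4), so quadratic reciprocity gives (29 / 81) = (81 / 29). Reduce: 81 ≡ 23 (mod 29). Now have -(23 / 29).
29 ≡ 1 (mod 4), so quadratic reciprocity gives (23 / 29) = (29 / 23). Reduce: 29 ≡ 6 (mod 23). Now have -(6 / 23).
Factor out 2: 6 = 2·3. Since 23 ≡ 7 (mod 8), (2 / 23) = +1. Now have -(3 / 23).
Both 3 ≡ 3 and 23 ≡ 3 (mod 4), so reciprocity gives (3 / 23) = -(23 / 3). Reduce: 23 ≡ 2 (mod 3). Now have (2 / 3).
Factor out 2: 2 = 2. Since 3 ≡ 3 (mod 8), (2 / 3) = -1. Now have -(1 / 3).
(1 / 3) = 1. Collecting the sign factors: -1.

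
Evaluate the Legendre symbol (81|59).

1

(81|59)
  = (22|59)    [81 ≡ 22 mod 59]
  = -(11|59)    [59 ≡ 3 mod 8 ⇒ (2|59) = -1]
  = (59|11)    [QR: both ≡ 3 mod 4, sign flips]
  = (4|11)    [59 ≡ 4 mod 11]
  = (1|11)    [11 ≡ 3 mod 8 ⇒ (2|11)^2 = +1]
  = 1    [(1|11) = 1]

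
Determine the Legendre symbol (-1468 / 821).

Reduce the numerator: -1468 ≡ 174 (mod 821), so (-1468 / 821) = (174 / 821).
Factor out 2: 174 = 2·87. Since 821 ≡ 5 (mod 8), (2 / 821) = -1. Now have -(87 / 821).
821 ≡ 1 (mod 4), so quadratic reciprocity gives (87 / 821) = (821 / 87). Reduce: 821 ≡ 38 (mod 87). Now have -(38 / 87).
Factor out 2: 38 = 2·19. Since 87 ≡ 7 (mod 8), (2 / 87) = +1. Now have -(19 / 87).
Both 19 ≡ 3 and 87 ≡ 3 (mod 4), so reciprocity gives (19 / 87) = -(87 / 19). Reduce: 87 ≡ 11 (mod 19). Now have (11 / 19).
Both 11 ≡ 3 and 19 ≡ 3 (mod 4), so reciprocity gives (11 / 19) = -(19 / 11). Reduce: 19 ≡ 8 (mod 11). Now have -(8 / 11).
Factor out 2: 8 = 2^3. Since 11 ≡ 3 (mod 8), (2 / 11) = -1, and (2 / 11)^3 = -1. Now have (1 / 11).
(1 / 11) = 1. Collecting the sign factors: 1.

1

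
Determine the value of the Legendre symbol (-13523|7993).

Reduce the numerator: -13523 ≡ 2463 (mod 7993), so (-13523|7993) = (2463|7993).
7993 ≡ 1 (mod 4), so quadratic reciprocity gives (2463|7993) = (7993|2463). Reduce: 7993 ≡ 604 (mod 2463). Now have (604|2463).
Factor out 2: 604 = 2^2·151. Since 2463 ≡ 7 (mod 8), (2|2463) = +1, and (2|2463)^2 = +1. Now have (151|2463).
Both 151 ≡ 3 and 2463 ≡ 3 (mod 4), so reciprocity gives (151|2463) = -(2463|151). Reduce: 2463 ≡ 47 (mod 151). Now have -(47|151).
Both 47 ≡ 3 and 151 ≡ 3 (mod 4), so reciprocity gives (47|151) = -(151|47). Reduce: 151 ≡ 10 (mod 47). Now have (10|47).
Factor out 2: 10 = 2·5. Since 47 ≡ 7 (mod 8), (2|47) = +1. Now have (5|47).
5 ≡ 1 (mod 4), so quadratic reciprocity gives (5|47) = (47|5). Reduce: 47 ≡ 2 (mod 5). Now have (2|5).
Factor out 2: 2 = 2. Since 5 ≡ 5 (mod 8), (2|5) = -1. Now have -(1|5).
(1|5) = 1. Collecting the sign factors: -1.

-1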